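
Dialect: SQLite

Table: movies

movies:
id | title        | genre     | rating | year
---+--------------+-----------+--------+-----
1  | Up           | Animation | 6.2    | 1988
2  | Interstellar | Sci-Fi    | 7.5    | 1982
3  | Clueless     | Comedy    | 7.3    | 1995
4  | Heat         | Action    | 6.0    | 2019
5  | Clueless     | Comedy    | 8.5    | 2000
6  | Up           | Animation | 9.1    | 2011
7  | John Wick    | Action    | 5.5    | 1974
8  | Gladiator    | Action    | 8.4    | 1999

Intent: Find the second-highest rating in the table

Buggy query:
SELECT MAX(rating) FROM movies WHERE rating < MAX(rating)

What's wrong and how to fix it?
Bug: The inner MAX is an aggregate inside WHERE, which is not allowed

Fix: Put the inner MAX in a scalar subquery

Corrected query:
SELECT MAX(rating) FROM movies WHERE rating < (SELECT MAX(rating) FROM movies)

Result:
MAX(rating)
-----------
8.5        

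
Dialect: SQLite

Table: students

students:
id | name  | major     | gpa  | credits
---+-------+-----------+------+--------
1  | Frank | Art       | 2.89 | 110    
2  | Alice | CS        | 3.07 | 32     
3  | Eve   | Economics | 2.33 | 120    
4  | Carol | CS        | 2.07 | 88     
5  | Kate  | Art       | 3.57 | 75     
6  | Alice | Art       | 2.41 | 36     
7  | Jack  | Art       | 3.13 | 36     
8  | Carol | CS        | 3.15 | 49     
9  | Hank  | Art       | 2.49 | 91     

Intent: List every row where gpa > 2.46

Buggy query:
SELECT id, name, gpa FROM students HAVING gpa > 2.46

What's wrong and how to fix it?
Bug: HAVING filters the output of aggregation, but this query has no GROUP BY and no aggregate functions, so SQLite rejects it (HAVING clause on a non-aggregate query); the condition here is per row

Fix: Use WHERE for row-level filtering

Corrected query:
SELECT id, name, gpa FROM students WHERE gpa > 2.46

Result:
id | name  | gpa 
---+-------+-----
1  | Frank | 2.89
2  | Alice | 3.07
5  | Kate  | 3.57
7  | Jack  | 3.13
8  | Carol | 3.15
9  | Hank  | 2.49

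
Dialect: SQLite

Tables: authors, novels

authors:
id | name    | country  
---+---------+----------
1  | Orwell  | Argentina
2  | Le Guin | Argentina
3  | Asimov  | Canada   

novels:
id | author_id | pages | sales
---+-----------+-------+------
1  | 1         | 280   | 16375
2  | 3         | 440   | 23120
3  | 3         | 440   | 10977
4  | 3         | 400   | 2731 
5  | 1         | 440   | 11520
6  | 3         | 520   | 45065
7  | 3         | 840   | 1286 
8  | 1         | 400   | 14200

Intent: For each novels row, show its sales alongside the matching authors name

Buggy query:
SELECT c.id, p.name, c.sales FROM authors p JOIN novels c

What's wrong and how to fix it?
Bug: Missing join condition: each novels row is matched to all authors rows instead of just its own

Fix: Specify the join condition linking the foreign key to the parent id

Corrected query:
SELECT c.id, p.name, c.sales FROM authors p JOIN novels c ON c.author_id = p.id

Result:
id | name   | sales
---+--------+------
1  | Orwell | 16375
2  | Asimov | 23120
3  | Asimov | 10977
4  | Asimov | 2731 
5  | Orwell | 11520
6  | Asimov | 45065
7  | Asimov | 1286 
8  | Orwell | 14200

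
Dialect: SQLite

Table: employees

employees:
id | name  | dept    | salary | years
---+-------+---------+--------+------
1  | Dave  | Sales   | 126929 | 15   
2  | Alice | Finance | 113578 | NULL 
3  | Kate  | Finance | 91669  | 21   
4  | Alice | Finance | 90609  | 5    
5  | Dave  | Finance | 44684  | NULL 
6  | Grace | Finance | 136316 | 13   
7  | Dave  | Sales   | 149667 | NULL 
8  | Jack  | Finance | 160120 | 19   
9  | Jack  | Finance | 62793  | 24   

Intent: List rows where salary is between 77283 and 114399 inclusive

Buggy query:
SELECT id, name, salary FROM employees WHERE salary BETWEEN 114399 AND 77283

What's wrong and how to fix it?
Bug: The bounds are reversed; BETWEEN a AND b requires a <= b to match anything

Fix: Write BETWEEN 77283 AND 114399

Corrected query:
SELECT id, name, salary FROM employees WHERE salary BETWEEN 77283 AND 114399

Result:
id | name  | salary
---+-------+-------
2  | Alice | 113578
3  | Kate  | 91669 
4  | Alice | 90609 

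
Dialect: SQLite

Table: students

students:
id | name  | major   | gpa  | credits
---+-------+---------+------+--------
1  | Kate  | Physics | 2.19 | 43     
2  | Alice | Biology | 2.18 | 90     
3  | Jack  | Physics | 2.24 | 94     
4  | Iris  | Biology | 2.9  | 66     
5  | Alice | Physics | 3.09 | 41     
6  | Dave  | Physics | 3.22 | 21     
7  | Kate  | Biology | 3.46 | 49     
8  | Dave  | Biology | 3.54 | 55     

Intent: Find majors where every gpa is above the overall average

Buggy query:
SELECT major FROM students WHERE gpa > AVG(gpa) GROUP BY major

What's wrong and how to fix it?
Bug: AVG() is an aggregate; it can't sit directly in WHERE

Fix: Use a subquery for AVG and a HAVING MIN(...) filter so the condition holds for every row in the group

Corrected query:
SELECT major FROM students GROUP BY major HAVING MIN(gpa) > (SELECT AVG(gpa) FROM students)

Result:
(no rows)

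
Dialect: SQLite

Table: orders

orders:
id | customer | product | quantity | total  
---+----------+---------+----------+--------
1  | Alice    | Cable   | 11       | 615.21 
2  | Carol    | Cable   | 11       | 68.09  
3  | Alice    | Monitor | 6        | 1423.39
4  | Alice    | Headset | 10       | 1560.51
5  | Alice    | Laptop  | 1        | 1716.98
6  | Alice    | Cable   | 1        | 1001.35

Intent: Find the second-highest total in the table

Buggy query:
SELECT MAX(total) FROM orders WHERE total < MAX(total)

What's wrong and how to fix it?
Bug: The inner MAX is an aggregate inside WHERE, which is not allowed

Fix: Compute the overall MAX in a subquery, then take MAX of rows below it

Corrected query:
SELECT MAX(total) FROM orders WHERE total < (SELECT MAX(total) FROM orders)

Result:
MAX(total)
----------
1560.51   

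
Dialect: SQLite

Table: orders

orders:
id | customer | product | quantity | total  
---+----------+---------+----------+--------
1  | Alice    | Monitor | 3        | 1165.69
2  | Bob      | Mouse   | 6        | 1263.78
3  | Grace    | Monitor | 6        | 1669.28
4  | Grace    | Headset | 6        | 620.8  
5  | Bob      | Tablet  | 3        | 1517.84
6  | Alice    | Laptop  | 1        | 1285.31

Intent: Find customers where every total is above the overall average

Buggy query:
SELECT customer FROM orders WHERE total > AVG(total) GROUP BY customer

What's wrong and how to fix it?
Bug: WHERE evaluates per row before aggregation, so AVG() is unavailable

Fix: Use a subquery for AVG and a HAVING MIN(...) filter so the condition holds for every row in the group

Corrected query:
SELECT customer FROM orders GROUP BY customer HAVING MIN(total) > (SELECT AVG(total) FROM orders)

Result:
customer
--------
Bob     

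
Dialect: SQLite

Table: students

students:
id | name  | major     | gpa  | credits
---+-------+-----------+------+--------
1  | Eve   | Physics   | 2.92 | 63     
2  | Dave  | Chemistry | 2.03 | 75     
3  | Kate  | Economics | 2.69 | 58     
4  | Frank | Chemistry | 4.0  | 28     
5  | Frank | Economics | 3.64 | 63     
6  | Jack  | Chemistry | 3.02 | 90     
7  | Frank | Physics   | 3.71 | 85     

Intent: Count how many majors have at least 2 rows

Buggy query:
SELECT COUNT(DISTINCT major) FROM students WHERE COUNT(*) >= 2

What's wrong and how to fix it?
Bug: COUNT(*) cannot appear in WHERE; the per-group count doesn't exist yet

Fix: Use a subquery that GROUPs and filters with HAVING, then count its rows

Corrected query:
SELECT COUNT(*) FROM (SELECT major FROM students GROUP BY major HAVING COUNT(*) >= 2)

Result:
COUNT(*)
--------
3       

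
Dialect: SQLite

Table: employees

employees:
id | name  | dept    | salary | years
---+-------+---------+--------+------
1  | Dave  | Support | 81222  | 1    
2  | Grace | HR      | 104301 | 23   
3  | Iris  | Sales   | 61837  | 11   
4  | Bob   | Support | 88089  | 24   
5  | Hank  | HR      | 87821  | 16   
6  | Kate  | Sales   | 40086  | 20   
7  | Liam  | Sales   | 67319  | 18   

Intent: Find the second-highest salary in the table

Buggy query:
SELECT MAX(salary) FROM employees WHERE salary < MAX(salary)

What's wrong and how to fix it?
Bug: The inner MAX is an aggregate inside WHERE, which is not allowed

Fix: Put the inner MAX in a scalar subquery

Corrected query:
SELECT MAX(salary) FROM employees WHERE salary < (SELECT MAX(salary) FROM employees)

Result:
MAX(salary)
-----------
88089      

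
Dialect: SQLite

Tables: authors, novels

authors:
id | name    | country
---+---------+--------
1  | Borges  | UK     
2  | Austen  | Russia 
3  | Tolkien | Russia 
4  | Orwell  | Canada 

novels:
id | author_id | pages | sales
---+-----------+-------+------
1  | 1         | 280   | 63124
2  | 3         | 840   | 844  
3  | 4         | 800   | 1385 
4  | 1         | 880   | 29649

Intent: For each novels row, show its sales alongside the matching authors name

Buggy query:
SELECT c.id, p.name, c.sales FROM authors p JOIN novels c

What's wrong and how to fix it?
Bug: JOIN with no ON clause produces a cartesian product; every novels row pairs with every authors row

Fix: Add ON c.author_id = p.id to the JOIN

Corrected query:
SELECT c.id, p.name, c.sales FROM authors p JOIN novels c ON c.author_id = p.id

Result:
id | name    | sales
---+---------+------
1  | Borges  | 63124
2  | Tolkien | 844  
3  | Orwell  | 1385 
4  | Borges  | 29649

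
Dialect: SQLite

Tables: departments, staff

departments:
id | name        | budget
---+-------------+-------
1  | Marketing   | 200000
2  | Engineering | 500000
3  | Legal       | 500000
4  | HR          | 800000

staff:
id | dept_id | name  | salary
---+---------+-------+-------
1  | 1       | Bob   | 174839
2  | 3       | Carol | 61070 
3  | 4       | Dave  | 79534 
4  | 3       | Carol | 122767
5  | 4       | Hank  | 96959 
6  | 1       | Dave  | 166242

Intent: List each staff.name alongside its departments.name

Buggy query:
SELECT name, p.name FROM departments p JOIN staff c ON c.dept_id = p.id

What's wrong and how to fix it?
Bug: Both tables have a 'name' column; the unqualified reference is ambiguous

Fix: Prefix ambiguous columns with the table alias

Corrected query:
SELECT c.name, p.name FROM departments p JOIN staff c ON c.dept_id = p.id

Result:
name  | name     
------+----------
Bob   | Marketing
Carol | Legal    
Dave  | HR       
Carol | Legal    
Hank  | HR       
Dave  | Marketing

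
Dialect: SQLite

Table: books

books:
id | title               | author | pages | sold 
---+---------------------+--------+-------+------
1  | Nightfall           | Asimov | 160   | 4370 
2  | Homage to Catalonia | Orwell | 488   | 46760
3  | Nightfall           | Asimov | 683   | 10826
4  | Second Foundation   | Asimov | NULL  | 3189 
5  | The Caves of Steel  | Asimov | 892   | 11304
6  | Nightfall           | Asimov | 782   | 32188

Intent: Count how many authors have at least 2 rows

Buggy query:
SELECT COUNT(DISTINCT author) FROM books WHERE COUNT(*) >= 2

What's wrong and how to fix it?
Bug: WHERE filters individual rows, not groups, so a group-level COUNT is invalid there

Fix: Group first with HAVING COUNT(*) >= 2, then COUNT the resulting groups

Corrected query:
SELECT COUNT(*) FROM (SELECT author FROM books GROUP BY author HAVING COUNT(*) >= 2)

Result:
COUNT(*)
--------
1       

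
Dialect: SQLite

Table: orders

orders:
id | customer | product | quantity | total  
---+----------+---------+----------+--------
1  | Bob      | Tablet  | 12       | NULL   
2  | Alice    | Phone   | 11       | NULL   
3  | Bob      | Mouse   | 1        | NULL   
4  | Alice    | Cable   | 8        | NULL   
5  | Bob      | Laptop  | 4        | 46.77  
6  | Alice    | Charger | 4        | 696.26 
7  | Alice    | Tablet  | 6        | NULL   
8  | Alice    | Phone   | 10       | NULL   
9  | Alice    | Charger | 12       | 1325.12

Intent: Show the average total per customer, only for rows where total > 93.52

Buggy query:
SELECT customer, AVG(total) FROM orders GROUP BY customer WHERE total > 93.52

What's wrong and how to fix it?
Bug: Row-level WHERE must come before GROUP BY in the clause order

Fix: Place WHERE between FROM and GROUP BY

Corrected query:
SELECT customer, AVG(total) FROM orders WHERE total > 93.52 GROUP BY customer

Result:
customer | AVG(total)
---------+-----------
Alice    | 1010.69   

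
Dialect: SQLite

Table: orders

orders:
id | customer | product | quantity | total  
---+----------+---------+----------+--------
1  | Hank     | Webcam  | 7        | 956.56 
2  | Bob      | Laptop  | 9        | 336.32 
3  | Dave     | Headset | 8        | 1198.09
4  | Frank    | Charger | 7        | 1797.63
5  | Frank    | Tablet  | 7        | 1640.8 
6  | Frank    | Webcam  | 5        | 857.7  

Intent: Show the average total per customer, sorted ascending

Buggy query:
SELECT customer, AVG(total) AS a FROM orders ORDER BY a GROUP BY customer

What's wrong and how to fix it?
Bug: GROUP BY must precede ORDER BY

Fix: Move ORDER BY to the end, after GROUP BY

Corrected query:
SELECT customer, AVG(total) AS a FROM orders GROUP BY customer ORDER BY a

Result:
customer | a          
---------+------------
Bob      | 336.32     
Hank     | 956.56     
Dave     | 1198.09    
Frank    | 1432.043333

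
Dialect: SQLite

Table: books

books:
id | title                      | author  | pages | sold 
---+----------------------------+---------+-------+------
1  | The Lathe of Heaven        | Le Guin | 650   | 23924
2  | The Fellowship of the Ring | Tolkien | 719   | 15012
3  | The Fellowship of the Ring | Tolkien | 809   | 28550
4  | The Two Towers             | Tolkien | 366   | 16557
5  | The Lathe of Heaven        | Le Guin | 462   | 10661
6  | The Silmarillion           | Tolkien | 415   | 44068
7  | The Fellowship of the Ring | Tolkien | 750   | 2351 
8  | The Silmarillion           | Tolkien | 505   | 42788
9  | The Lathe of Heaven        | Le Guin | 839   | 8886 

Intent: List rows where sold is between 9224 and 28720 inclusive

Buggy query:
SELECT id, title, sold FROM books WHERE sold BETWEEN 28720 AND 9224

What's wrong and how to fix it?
Bug: BETWEEN expects the lower bound first; with 28720 AND 9224 the range is empty

Fix: Swap the bounds so the smaller value comes first

Corrected query:
SELECT id, title, sold FROM books WHERE sold BETWEEN 9224 AND 28720

Result:
id | title                      | sold 
---+----------------------------+------
1  | The Lathe of Heaven        | 23924
2  | The Fellowship of the Ring | 15012
3  | The Fellowship of the Ring | 28550
4  | The Two Towers             | 16557
5  | The Lathe of Heaven        | 10661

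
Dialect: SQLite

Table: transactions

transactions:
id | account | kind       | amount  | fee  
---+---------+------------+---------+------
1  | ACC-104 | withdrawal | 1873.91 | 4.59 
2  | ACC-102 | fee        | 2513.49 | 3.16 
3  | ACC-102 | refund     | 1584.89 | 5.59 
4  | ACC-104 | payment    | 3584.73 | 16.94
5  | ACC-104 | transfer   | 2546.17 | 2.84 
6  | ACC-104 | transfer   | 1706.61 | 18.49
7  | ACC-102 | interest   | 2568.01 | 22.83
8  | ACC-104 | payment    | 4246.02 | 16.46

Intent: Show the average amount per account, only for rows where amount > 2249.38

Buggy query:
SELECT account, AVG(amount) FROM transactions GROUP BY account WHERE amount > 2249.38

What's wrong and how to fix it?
Bug: Row-level WHERE must come before GROUP BY in the clause order

Fix: Move the WHERE clause before GROUP BY

Corrected query:
SELECT account, AVG(amount) FROM transactions WHERE amount > 2249.38 GROUP BY account

Result:
account | AVG(amount)
--------+------------
ACC-102 | 2540.75    
ACC-104 | 3458.973333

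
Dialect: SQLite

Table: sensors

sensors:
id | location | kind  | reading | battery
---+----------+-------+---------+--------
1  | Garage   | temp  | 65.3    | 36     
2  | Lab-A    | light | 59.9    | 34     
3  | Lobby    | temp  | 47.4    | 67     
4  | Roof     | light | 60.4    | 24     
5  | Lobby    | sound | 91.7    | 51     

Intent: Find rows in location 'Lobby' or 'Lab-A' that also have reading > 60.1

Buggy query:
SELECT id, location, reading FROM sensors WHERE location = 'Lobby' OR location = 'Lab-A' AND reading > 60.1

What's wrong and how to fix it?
Bug: Without parentheses, AND is evaluated before OR, so the reading filter only applies to the 'Lab-A' branch

Fix: Add parentheses around the OR so the AND applies to both alternatives

Corrected query:
SELECT id, location, reading FROM sensors WHERE (location = 'Lobby' OR location = 'Lab-A') AND reading > 60.1

Result:
id | location | reading
---+----------+--------
5  | Lobby    | 91.7   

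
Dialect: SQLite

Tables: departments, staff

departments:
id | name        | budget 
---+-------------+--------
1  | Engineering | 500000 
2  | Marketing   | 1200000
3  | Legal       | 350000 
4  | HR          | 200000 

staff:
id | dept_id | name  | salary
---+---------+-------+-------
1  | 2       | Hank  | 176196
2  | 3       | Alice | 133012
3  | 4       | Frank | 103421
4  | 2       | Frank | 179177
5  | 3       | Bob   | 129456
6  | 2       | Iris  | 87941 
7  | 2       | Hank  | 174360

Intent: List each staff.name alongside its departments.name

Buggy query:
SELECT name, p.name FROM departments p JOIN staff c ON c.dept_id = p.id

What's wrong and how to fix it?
Bug: 'name' exists in both joined tables, so the database can't tell which one is meant

Fix: Prefix ambiguous columns with the table alias

Corrected query:
SELECT c.name, p.name FROM departments p JOIN staff c ON c.dept_id = p.id

Result:
name  | name     
------+----------
Hank  | Marketing
Alice | Legal    
Frank | HR       
Frank | Marketing
Bob   | Legal    
Iris  | Marketing
Hank  | Marketing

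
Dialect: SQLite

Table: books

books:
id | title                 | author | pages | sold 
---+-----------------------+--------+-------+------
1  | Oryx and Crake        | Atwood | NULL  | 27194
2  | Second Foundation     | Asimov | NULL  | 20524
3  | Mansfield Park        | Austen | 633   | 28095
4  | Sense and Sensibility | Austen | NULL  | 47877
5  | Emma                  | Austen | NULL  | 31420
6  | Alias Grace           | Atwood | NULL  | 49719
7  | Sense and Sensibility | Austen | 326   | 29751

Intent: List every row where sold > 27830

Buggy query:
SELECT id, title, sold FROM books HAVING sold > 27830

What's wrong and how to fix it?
Bug: HAVING filters the output of aggregation, but this query has no GROUP BY and no aggregate functions, so SQLite rejects it (HAVING clause on a non-aggregate query); the condition here is per row

Fix: Use WHERE for row-level filtering

Corrected query:
SELECT id, title, sold FROM books WHERE sold > 27830

Result:
id | title                 | sold 
---+-----------------------+------
3  | Mansfield Park        | 28095
4  | Sense and Sensibility | 47877
5  | Emma                  | 31420
6  | Alias Grace           | 49719
7  | Sense and Sensibility | 29751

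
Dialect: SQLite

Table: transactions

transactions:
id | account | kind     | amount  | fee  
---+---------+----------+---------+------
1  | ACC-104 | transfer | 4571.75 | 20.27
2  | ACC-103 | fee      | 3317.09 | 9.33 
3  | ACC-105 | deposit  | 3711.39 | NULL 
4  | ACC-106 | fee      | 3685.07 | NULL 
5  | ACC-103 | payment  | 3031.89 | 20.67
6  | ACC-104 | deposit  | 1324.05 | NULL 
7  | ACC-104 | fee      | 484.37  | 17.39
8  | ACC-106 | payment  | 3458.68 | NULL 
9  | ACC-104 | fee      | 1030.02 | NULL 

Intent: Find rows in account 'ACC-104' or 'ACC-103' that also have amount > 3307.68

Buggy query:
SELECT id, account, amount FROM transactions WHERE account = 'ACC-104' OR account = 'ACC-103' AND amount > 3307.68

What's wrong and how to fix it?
Bug: AND binds tighter than OR, so this parses as account = 'ACC-104' OR (account = 'ACC-103' AND amount > 3307.68)

Fix: Add parentheses around the OR so the AND applies to both alternatives

Corrected query:
SELECT id, account, amount FROM transactions WHERE (account = 'ACC-104' OR account = 'ACC-103') AND amount > 3307.68

Result:
id | account | amount 
---+---------+--------
1  | ACC-104 | 4571.75
2  | ACC-103 | 3317.09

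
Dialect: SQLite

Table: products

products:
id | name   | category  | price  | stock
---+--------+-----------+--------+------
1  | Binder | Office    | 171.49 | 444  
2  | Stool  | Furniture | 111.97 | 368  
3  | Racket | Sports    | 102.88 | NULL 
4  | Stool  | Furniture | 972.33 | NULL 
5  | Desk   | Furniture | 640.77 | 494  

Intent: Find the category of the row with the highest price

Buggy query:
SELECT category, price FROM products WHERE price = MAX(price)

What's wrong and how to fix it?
Bug: WHERE is evaluated per row; an aggregate over the whole table isn't defined there

Fix: Use a subquery: WHERE price = (SELECT MAX(price) FROM products)

Corrected query:
SELECT category, price FROM products WHERE price = (SELECT MAX(price) FROM products)

Result:
category  | price 
----------+-------
Furniture | 972.33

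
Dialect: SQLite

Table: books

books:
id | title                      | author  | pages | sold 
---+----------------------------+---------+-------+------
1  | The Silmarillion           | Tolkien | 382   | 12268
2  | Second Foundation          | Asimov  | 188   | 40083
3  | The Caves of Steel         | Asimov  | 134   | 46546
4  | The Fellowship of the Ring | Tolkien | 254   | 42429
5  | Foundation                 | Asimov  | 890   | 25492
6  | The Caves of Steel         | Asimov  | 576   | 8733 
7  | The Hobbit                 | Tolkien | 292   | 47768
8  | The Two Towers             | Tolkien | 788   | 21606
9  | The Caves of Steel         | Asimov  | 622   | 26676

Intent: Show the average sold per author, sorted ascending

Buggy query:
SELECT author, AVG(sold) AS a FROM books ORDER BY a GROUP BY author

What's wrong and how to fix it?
Bug: ORDER BY appears before GROUP BY; SQL clause order requires GROUP BY first

Fix: Move ORDER BY to the end, after GROUP BY

Corrected query:
SELECT author, AVG(sold) AS a FROM books GROUP BY author ORDER BY a

Result:
author  | a       
--------+---------
Asimov  | 29506   
Tolkien | 31017.75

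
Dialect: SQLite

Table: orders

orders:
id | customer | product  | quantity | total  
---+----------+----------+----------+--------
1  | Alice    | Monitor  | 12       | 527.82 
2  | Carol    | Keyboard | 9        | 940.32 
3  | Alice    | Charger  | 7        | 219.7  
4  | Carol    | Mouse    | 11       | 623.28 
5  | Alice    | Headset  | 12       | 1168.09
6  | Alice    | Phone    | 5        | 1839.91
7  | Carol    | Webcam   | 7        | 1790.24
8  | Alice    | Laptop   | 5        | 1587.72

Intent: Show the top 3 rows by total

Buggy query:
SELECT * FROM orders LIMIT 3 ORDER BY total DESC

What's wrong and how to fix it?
Bug: LIMIT must come after ORDER BY

Fix: Sort with ORDER BY, then apply LIMIT

Corrected query:
SELECT * FROM orders ORDER BY total DESC LIMIT 3

Result:
id | customer | product | quantity | total  
---+----------+---------+----------+--------
6  | Alice    | Phone   | 5        | 1839.91
7  | Carol    | Webcam  | 7        | 1790.24
8  | Alice    | Laptop  | 5        | 1587.72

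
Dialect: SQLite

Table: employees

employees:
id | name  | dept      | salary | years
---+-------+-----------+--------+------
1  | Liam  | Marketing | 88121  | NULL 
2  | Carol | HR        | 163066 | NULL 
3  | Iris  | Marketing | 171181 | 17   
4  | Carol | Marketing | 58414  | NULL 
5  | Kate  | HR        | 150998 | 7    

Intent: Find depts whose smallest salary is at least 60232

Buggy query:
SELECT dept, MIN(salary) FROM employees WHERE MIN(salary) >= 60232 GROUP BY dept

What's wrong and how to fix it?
Bug: Aggregates like MIN are computed per group after WHERE runs

Fix: Replace WHERE with HAVING after the GROUP BY

Corrected query:
SELECT dept, MIN(salary) FROM employees GROUP BY dept HAVING MIN(salary) >= 60232

Result:
dept | MIN(salary)
-----+------------
HR   | 150998     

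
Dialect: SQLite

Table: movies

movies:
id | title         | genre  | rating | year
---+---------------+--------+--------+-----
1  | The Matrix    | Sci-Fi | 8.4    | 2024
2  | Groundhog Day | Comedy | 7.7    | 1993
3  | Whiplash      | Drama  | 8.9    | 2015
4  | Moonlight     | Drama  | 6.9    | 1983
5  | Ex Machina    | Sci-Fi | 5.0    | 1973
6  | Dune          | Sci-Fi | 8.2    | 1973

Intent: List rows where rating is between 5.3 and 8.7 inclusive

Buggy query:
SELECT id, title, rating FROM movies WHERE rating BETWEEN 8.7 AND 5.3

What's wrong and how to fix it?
Bug: The bounds are reversed; BETWEEN a AND b requires a <= b to match anything

Fix: Write BETWEEN 5.3 AND 8.7

Corrected query:
SELECT id, title, rating FROM movies WHERE rating BETWEEN 5.3 AND 8.7

Result:
id | title         | rating
---+---------------+-------
1  | The Matrix    | 8.4   
2  | Groundhog Day | 7.7   
4  | Moonlight     | 6.9   
6  | Dune          | 8.2   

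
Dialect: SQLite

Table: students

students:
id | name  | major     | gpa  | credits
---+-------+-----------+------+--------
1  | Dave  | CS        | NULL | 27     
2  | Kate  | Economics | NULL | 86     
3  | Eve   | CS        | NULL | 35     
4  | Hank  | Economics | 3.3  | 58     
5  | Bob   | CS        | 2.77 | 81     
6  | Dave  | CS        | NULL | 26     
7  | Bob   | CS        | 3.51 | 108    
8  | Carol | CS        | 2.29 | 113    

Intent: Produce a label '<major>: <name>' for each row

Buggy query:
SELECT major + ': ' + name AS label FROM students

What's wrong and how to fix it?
Bug: '+' is numeric addition; on text columns SQLite converts them to 0 instead of concatenating

Fix: Use the || operator for string concatenation

Corrected query:
SELECT major || ': ' || name AS label FROM students

Result:
label          
---------------
CS: Dave       
Economics: Kate
CS: Eve        
Economics: Hank
CS: Bob        
CS: Dave       
CS: Bob        
CS: Carol      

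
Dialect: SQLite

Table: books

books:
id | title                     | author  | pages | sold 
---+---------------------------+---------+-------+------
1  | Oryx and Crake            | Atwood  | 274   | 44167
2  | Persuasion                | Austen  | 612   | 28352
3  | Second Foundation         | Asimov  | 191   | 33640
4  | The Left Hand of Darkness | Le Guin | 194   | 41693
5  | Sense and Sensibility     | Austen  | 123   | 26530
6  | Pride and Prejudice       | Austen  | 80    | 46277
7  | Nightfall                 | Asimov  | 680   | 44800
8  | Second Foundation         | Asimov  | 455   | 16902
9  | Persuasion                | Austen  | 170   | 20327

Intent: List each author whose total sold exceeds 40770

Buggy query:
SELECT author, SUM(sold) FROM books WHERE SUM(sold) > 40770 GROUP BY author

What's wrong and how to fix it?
Bug: Aggregate functions cannot appear in a WHERE clause

Fix: Use HAVING (which filters groups after aggregation) instead of WHERE

Corrected query:
SELECT author, SUM(sold) FROM books GROUP BY author HAVING SUM(sold) > 40770

Result:
author  | SUM(sold)
--------+----------
Asimov  | 95342    
Atwood  | 44167    
Austen  | 121486   
Le Guin | 41693    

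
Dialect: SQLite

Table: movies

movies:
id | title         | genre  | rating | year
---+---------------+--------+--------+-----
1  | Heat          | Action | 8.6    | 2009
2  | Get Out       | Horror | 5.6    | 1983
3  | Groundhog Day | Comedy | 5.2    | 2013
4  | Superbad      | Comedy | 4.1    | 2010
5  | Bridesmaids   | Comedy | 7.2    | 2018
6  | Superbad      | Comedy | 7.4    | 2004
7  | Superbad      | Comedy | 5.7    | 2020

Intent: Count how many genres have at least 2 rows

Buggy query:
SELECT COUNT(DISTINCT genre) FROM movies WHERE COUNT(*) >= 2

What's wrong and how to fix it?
Bug: COUNT(*) cannot appear in WHERE; the per-group count doesn't exist yet

Fix: Use a subquery that GROUPs and filters with HAVING, then count its rows

Corrected query:
SELECT COUNT(*) FROM (SELECT genre FROM movies GROUP BY genre HAVING COUNT(*) >= 2)

Result:
COUNT(*)
--------
1       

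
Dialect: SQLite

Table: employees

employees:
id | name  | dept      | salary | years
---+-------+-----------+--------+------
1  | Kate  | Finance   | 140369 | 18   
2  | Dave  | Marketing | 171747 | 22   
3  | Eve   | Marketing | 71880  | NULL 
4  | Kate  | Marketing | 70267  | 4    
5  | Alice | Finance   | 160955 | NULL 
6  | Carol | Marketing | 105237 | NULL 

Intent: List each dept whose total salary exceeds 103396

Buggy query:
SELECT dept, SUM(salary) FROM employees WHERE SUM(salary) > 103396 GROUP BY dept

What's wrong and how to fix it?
Bug: Aggregate functions cannot appear in a WHERE clause

Fix: Move the aggregate condition to a HAVING clause

Corrected query:
SELECT dept, SUM(salary) FROM employees GROUP BY dept HAVING SUM(salary) > 103396

Result:
dept      | SUM(salary)
----------+------------
Finance   | 301324     
Marketing | 419131     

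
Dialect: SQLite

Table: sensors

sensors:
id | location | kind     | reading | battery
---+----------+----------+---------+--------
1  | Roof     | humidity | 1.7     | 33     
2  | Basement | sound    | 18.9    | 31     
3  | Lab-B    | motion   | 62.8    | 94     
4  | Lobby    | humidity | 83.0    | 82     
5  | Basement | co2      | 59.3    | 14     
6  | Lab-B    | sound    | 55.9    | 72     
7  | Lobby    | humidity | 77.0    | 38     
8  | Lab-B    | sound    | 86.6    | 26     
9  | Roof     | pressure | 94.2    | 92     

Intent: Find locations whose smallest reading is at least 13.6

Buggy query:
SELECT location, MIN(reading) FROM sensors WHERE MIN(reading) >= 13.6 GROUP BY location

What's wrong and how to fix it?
Bug: MIN() in WHERE is a misuse of aggregate

Fix: Use HAVING for the per-group MIN condition

Corrected query:
SELECT location, MIN(reading) FROM sensors GROUP BY location HAVING MIN(reading) >= 13.6

Result:
location | MIN(reading)
---------+-------------
Basement | 18.9        
Lab-B    | 55.9        
Lobby    | 77          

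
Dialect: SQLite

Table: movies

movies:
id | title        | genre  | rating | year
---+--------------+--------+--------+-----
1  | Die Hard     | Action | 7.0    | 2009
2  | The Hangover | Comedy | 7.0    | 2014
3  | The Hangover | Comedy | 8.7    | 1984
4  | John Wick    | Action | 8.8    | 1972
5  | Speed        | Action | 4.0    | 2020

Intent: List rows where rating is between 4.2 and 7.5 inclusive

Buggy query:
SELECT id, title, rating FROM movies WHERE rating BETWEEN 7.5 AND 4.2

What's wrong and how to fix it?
Bug: BETWEEN expects the lower bound first; with 7.5 AND 4.2 the range is empty

Fix: Write BETWEEN 4.2 AND 7.5

Corrected query:
SELECT id, title, rating FROM movies WHERE rating BETWEEN 4.2 AND 7.5

Result:
id | title        | rating
---+--------------+-------
1  | Die Hard     | 7     
2  | The Hangover | 7     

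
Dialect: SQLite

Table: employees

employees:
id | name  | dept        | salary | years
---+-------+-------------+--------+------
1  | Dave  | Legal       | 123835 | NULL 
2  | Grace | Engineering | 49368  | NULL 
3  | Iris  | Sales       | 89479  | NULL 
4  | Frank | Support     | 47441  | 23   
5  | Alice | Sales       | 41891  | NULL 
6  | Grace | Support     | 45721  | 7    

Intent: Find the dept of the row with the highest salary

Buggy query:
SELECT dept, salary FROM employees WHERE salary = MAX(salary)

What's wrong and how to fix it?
Bug: WHERE is evaluated per row; an aggregate over the whole table isn't defined there

Fix: Use a subquery: WHERE salary = (SELECT MAX(salary) FROM employees)

Corrected query:
SELECT dept, salary FROM employees WHERE salary = (SELECT MAX(salary) FROM employees)

Result:
dept  | salary
------+-------
Legal | 123835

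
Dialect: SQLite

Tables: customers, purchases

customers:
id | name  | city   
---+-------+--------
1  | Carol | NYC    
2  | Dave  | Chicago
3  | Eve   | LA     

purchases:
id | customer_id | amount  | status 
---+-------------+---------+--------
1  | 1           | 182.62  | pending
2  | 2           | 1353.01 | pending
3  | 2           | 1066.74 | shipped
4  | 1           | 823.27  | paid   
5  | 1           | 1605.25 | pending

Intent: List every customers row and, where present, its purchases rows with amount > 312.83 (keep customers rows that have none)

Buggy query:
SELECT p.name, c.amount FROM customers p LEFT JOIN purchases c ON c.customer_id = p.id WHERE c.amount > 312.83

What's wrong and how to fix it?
Bug: A WHERE condition on the right-hand table after LEFT JOIN drops unmatched parents

Fix: Put 'c.amount > 312.83' in the JOIN's ON clause instead of WHERE

Corrected query:
SELECT p.name, c.amount FROM customers p LEFT JOIN purchases c ON c.customer_id = p.id AND c.amount > 312.83

Result:
name  | amount 
------+--------
Carol | 823.27 
Carol | 1605.25
Dave  | 1066.74
Dave  | 1353.01
Eve   | NULL   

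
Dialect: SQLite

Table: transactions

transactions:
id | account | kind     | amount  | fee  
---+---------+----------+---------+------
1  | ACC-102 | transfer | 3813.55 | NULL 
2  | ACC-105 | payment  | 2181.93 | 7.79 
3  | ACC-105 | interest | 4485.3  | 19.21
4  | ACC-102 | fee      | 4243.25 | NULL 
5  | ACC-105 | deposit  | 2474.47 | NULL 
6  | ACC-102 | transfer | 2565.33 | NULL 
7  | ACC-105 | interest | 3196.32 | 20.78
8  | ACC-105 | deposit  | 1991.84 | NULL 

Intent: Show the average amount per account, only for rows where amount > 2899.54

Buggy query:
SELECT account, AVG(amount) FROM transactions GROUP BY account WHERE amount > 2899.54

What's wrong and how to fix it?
Bug: Row-level WHERE must come before GROUP BY in the clause order

Fix: Place WHERE between FROM and GROUP BY

Corrected query:
SELECT account, AVG(amount) FROM transactions WHERE amount > 2899.54 GROUP BY account

Result:
account | AVG(amount)
--------+------------
ACC-102 | 4028.4     
ACC-105 | 3840.81    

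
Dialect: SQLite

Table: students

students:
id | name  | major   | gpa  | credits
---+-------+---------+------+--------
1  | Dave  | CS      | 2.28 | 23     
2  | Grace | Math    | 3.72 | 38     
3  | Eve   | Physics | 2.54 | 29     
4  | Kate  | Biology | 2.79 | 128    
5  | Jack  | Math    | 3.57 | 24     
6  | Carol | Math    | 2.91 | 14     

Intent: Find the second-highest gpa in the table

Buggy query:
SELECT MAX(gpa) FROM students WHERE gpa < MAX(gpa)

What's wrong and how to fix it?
Bug: MAX(gpa) on the right of the comparison is an aggregate-in-WHERE error

Fix: Compute the overall MAX in a subquery, then take MAX of rows below it

Corrected query:
SELECT MAX(gpa) FROM students WHERE gpa < (SELECT MAX(gpa) FROM students)

Result:
MAX(gpa)
--------
3.57    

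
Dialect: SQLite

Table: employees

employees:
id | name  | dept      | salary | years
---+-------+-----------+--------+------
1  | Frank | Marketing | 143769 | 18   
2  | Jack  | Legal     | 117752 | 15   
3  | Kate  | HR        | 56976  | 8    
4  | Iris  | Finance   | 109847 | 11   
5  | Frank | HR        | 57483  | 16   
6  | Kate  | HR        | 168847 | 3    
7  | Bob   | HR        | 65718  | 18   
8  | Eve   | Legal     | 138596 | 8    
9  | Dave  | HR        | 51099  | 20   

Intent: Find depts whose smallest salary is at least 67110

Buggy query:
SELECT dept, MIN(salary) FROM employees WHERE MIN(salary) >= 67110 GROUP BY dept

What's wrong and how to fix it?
Bug: MIN() in WHERE is a misuse of aggregate

Fix: Replace WHERE with HAVING after the GROUP BY

Corrected query:
SELECT dept, MIN(salary) FROM employees GROUP BY dept HAVING MIN(salary) >= 67110

Result:
dept      | MIN(salary)
----------+------------
Finance   | 109847     
Legal     | 117752     
Marketing | 143769     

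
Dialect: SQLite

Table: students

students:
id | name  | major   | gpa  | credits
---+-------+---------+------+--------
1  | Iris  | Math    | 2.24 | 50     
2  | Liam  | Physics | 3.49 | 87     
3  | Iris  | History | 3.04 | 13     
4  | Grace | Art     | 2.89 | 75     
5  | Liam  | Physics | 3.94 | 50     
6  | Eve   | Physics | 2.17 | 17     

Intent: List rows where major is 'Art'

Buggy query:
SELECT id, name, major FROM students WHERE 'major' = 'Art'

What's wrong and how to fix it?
Bug: 'major' in single quotes is a string literal, not the column; the comparison is literal-vs-literal and never true

Fix: Remove the quotes around the column name (or use double quotes for an identifier)

Corrected query:
SELECT id, name, major FROM students WHERE major = 'Art'

Result:
id | name  | major
---+-------+------
4  | Grace | Art  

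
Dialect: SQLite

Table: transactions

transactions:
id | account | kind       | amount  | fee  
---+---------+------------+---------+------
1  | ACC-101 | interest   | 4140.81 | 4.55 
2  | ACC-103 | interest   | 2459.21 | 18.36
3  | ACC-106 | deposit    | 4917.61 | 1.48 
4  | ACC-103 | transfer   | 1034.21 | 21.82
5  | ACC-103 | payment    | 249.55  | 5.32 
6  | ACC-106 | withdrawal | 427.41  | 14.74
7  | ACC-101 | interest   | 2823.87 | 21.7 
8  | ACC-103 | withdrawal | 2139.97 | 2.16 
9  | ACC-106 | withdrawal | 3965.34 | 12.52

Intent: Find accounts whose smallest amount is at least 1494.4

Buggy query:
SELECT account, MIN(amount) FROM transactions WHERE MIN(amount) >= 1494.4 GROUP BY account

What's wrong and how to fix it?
Bug: MIN() in WHERE is a misuse of aggregate

Fix: Use HAVING for the per-group MIN condition

Corrected query:
SELECT account, MIN(amount) FROM transactions GROUP BY account HAVING MIN(amount) >= 1494.4

Result:
account | MIN(amount)
--------+------------
ACC-101 | 2823.87    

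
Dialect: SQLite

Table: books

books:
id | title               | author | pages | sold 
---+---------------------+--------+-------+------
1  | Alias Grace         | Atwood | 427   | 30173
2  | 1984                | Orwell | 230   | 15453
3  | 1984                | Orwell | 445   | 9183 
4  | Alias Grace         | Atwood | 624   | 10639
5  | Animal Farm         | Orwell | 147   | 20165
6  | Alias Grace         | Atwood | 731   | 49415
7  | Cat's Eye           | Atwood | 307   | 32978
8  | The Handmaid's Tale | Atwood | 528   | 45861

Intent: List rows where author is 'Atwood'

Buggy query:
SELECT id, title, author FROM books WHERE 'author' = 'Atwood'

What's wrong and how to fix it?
Bug: 'author' in single quotes is a string literal, not the column; the comparison is literal-vs-literal and never true

Fix: Reference the column as author without single quotes

Corrected query:
SELECT id, title, author FROM books WHERE author = 'Atwood'

Result:
id | title               | author
---+---------------------+-------
1  | Alias Grace         | Atwood
4  | Alias Grace         | Atwood
6  | Alias Grace         | Atwood
7  | Cat's Eye           | Atwood
8  | The Handmaid's Tale | Atwood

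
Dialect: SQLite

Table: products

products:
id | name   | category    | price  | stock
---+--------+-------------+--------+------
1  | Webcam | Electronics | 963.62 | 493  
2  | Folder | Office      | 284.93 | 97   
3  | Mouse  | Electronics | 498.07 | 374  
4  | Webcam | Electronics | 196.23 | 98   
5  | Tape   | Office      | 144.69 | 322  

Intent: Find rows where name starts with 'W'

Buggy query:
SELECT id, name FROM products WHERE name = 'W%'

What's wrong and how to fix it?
Bug: '=' compares the literal string including the % character; pattern matching needs LIKE

Fix: Use LIKE for wildcard pattern matching

Corrected query:
SELECT id, name FROM products WHERE name LIKE 'W%'

Result:
id | name  
---+-------
1  | Webcam
4  | Webcam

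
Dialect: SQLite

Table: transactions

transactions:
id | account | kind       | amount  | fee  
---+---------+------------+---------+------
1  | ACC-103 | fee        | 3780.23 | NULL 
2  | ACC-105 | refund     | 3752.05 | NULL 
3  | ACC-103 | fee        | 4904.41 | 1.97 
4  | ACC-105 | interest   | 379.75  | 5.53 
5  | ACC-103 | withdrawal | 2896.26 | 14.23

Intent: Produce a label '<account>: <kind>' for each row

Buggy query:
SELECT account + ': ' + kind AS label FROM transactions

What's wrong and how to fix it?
Bug: '+' is numeric addition; on text columns SQLite converts them to 0 instead of concatenating

Fix: Replace + with || to concatenate text

Corrected query:
SELECT account || ': ' || kind AS label FROM transactions

Result:
label              
-------------------
ACC-103: fee       
ACC-105: refund    
ACC-103: fee       
ACC-105: interest  
ACC-103: withdrawal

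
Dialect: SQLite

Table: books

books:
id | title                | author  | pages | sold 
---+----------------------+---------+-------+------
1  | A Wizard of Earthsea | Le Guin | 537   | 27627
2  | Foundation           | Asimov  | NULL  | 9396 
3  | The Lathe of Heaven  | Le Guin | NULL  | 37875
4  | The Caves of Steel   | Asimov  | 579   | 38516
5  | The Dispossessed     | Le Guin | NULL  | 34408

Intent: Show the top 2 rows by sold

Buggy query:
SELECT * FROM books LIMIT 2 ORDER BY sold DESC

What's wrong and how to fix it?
Bug: ORDER BY cannot follow LIMIT; LIMIT is the final clause

Fix: Sort with ORDER BY, then apply LIMIT

Corrected query:
SELECT * FROM books ORDER BY sold DESC LIMIT 2

Result:
id | title               | author  | pages | sold 
---+---------------------+---------+-------+------
4  | The Caves of Steel  | Asimov  | 579   | 38516
3  | The Lathe of Heaven | Le Guin | NULL  | 37875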